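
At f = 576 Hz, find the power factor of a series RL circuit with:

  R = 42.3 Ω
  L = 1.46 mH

Step 1 — Angular frequency: ω = 2π·f = 2π·576 = 3619 rad/s.
Step 2 — Component impedances:
  R: Z = R = 42.3 Ω
  L: Z = jωL = j·3619·0.00146 = 0 + j5.284 Ω
Step 3 — Series combination: Z_total = R + L = 42.3 + j5.284 Ω = 42.63∠7.1° Ω.
Step 4 — Power factor: PF = cos(φ) = Re(Z)/|Z| = 42.3/42.63 = 0.9923.
Step 5 — Type: Im(Z) = 5.284 ⇒ lagging (phase φ = 7.1°).

PF = 0.9923 (lagging, φ = 7.1°)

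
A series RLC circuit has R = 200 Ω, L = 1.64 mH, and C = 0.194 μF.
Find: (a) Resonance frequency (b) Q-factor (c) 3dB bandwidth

Step 1 — Resonance: ω₀ = 1/√(LC) = 1/√(0.00164·1.94e-07) = 5.606e+04 rad/s.
Step 2 — f₀ = ω₀/(2π) = 8923 Hz.
Step 3 — Series Q: Q = ω₀L/R = 5.606e+04·0.00164/200 = 0.4597.
Step 4 — Bandwidth: Δω = ω₀/Q = 1.22e+05 rad/s; BW = Δω/(2π) = 1.941e+04 Hz.

(a) f₀ = 8923 Hz  (b) Q = 0.4597  (c) BW = 1.941e+04 Hz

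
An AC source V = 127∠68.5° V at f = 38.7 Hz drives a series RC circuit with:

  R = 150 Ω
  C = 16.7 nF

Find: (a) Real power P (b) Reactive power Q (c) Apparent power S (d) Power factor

Step 1 — Angular frequency: ω = 2π·f = 2π·38.7 = 243.2 rad/s.
Step 2 — Component impedances:
  R: Z = R = 150 Ω
  C: Z = 1/(jωC) = -j/(ω·C) = 0 - j2.463e+05 Ω
Step 3 — Series combination: Z_total = R + C = 150 - j2.463e+05 Ω = 2.463e+05∠-90.0° Ω.
Step 4 — Source phasor: V = 127∠68.5° V = 46.55 + j118.2 V.
Step 5 — Current: I = V / Z = -0.0004797 + j0.0001893 A = 0.0005157∠158.5° A.
Step 6 — Complex power: S = V·I* = 3.989e-05 - j0.0655 VA.
Step 7 — Real power: P = Re(S) = 3.989e-05 W.
Step 8 — Reactive power: Q = Im(S) = -0.0655 VAR.
Step 9 — Apparent power: |S| = 0.0655 VA.
Step 10 — Power factor: PF = P/|S| = 0.0006091 (leading).

(a) P = 3.989e-05 W  (b) Q = -0.0655 VAR  (c) S = 0.0655 VA  (d) PF = 0.0006091 (leading)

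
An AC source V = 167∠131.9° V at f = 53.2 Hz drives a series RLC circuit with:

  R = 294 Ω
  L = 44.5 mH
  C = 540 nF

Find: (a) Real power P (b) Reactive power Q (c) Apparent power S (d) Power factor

Step 1 — Angular frequency: ω = 2π·f = 2π·53.2 = 334.3 rad/s.
Step 2 — Component impedances:
  R: Z = R = 294 Ω
  L: Z = jωL = j·334.3·0.0445 = 0 + j14.87 Ω
  C: Z = 1/(jωC) = -j/(ω·C) = 0 - j5540 Ω
Step 3 — Series combination: Z_total = R + L + C = 294 - j5525 Ω = 5533∠-87.0° Ω.
Step 4 — Source phasor: V = 167∠131.9° V = -111.5 + j124.3 V.
Step 5 — Current: I = V / Z = -0.0235 - j0.01893 A = 0.03018∠-141.1° A.
Step 6 — Complex power: S = V·I* = 0.2678 - j5.033 VA.
Step 7 — Real power: P = Re(S) = 0.2678 W.
Step 8 — Reactive power: Q = Im(S) = -5.033 VAR.
Step 9 — Apparent power: |S| = 5.04 VA.
Step 10 — Power factor: PF = P/|S| = 0.05314 (leading).

(a) P = 0.2678 W  (b) Q = -5.033 VAR  (c) S = 5.04 VA  (d) PF = 0.05314 (leading)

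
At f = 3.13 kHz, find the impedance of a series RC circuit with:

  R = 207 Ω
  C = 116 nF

Step 1 — Angular frequency: ω = 2π·f = 2π·3130 = 1.967e+04 rad/s.
Step 2 — Component impedances:
  R: Z = R = 207 Ω
  C: Z = 1/(jωC) = -j/(ω·C) = 0 - j438.3 Ω
Step 3 — Series combination: Z_total = R + C = 207 - j438.3 Ω = 484.8∠-64.7° Ω.

Z = 207 - j438.3 Ω = 484.8∠-64.7° Ω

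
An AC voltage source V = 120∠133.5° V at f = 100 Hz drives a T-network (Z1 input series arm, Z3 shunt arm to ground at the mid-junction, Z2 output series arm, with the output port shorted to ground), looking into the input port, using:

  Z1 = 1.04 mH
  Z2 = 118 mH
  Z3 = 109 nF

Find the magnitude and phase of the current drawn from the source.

Step 1 — Angular frequency: ω = 2π·f = 2π·100 = 628.3 rad/s.
Step 2 — Component impedances:
  Z1: Z = jωL = j·628.3·0.00104 = 0 + j0.6535 Ω
  Z2: Z = jωL = j·628.3·0.118 = 0 + j74.14 Ω
  Z3: Z = 1/(jωC) = -j/(ω·C) = 0 - j1.46e+04 Ω
Step 3 — With the output port shorted to ground, the output series arm Z2 runs from the junction to ground; the shunt arm Z3 also runs from the junction to ground. They appear in parallel: Z3 || Z2 = 0 + j74.52 Ω.
Step 4 — Series with input arm Z1: Z_in = Z1 + (Z3 || Z2) = 0 + j75.17 Ω = 75.17∠90.0° Ω.
Step 5 — Source phasor: V = 120∠133.5° V = -82.6 + j87.04 V.
Step 6 — Ohm's law: I = V / Z_total = (-82.6 + j87.04) / (0 + j75.17) = 1.158 + j1.099 A.
Step 7 — Convert to polar: |I| = 1.596 A, ∠I = 43.5°.

I = 1.596∠43.5° A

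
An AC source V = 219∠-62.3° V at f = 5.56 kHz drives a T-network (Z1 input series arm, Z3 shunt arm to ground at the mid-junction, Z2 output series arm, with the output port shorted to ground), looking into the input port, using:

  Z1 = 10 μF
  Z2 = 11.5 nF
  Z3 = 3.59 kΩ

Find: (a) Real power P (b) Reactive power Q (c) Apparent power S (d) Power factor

Step 1 — Angular frequency: ω = 2π·f = 2π·5560 = 3.493e+04 rad/s.
Step 2 — Component impedances:
  Z1: Z = 1/(jωC) = -j/(ω·C) = 0 - j2.862 Ω
  Z2: Z = 1/(jωC) = -j/(ω·C) = 0 - j2489 Ω
  Z3: Z = R = 3590 Ω
Step 3 — With the output port shorted to ground, the output series arm Z2 runs from the junction to ground; the shunt arm Z3 also runs from the junction to ground. They appear in parallel: Z3 || Z2 = 1166 - j1681 Ω.
Step 4 — Series with input arm Z1: Z_in = Z1 + (Z3 || Z2) = 1166 - j1684 Ω = 2048∠-55.3° Ω.
Step 5 — Source phasor: V = 219∠-62.3° V = 101.8 - j193.9 V.
Step 6 — Current: I = V / Z = 0.1061 - j0.01301 A = 0.1069∠-7.0° A.
Step 7 — Complex power: S = V·I* = 13.33 - j19.26 VA.
Step 8 — Real power: P = Re(S) = 13.33 W.
Step 9 — Reactive power: Q = Im(S) = -19.26 VAR.
Step 10 — Apparent power: |S| = 23.42 VA.
Step 11 — Power factor: PF = P/|S| = 0.5691 (leading).

(a) P = 13.33 W  (b) Q = -19.26 VAR  (c) S = 23.42 VA  (d) PF = 0.5691 (leading)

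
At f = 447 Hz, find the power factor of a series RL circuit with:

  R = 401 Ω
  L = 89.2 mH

Step 1 — Angular frequency: ω = 2π·f = 2π·447 = 2809 rad/s.
Step 2 — Component impedances:
  R: Z = R = 401 Ω
  L: Z = jωL = j·2809·0.0892 = 0 + j250.5 Ω
Step 3 — Series combination: Z_total = R + L = 401 + j250.5 Ω = 472.8∠32.0° Ω.
Step 4 — Power factor: PF = cos(φ) = Re(Z)/|Z| = 401/472.8 = 0.8481.
Step 5 — Type: Im(Z) = 250.5 ⇒ lagging (phase φ = 32.0°).

PF = 0.8481 (lagging, φ = 32.0°)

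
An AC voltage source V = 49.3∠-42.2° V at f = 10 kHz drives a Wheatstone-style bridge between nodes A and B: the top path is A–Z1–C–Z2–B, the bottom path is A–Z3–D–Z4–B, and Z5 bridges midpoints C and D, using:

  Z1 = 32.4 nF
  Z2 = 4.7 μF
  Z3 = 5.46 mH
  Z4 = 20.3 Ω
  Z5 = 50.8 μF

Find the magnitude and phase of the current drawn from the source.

Step 1 — Angular frequency: ω = 2π·f = 2π·1e+04 = 6.283e+04 rad/s.
Step 2 — Component impedances:
  Z1: Z = 1/(jωC) = -j/(ω·C) = 0 - j491.2 Ω
  Z2: Z = 1/(jωC) = -j/(ω·C) = 0 - j3.386 Ω
  Z3: Z = jωL = j·6.283e+04·0.00546 = 0 + j343.1 Ω
  Z4: Z = R = 20.3 Ω
  Z5: Z = 1/(jωC) = -j/(ω·C) = 0 - j0.3133 Ω
Step 3 — Bridge requires nodal analysis (the Z5 bridge couples midpoints C and D, so the two paths cannot be reduced to a simple series/parallel combination). Setting node B to ground and injecting 1 A at node A, the 3-node admittance system at A, C, D solves to V_A = Z_AB = 0.9327 + j1131 Ω = 1131∠90.0° Ω.
Step 4 — Source phasor: V = 49.3∠-42.2° V = 36.52 - j33.12 V.
Step 5 — Ohm's law: I = V / Z_total = (36.52 - j33.12) / (0.9327 + j1131) = -0.02926 - j0.03232 A.
Step 6 — Convert to polar: |I| = 0.0436 A, ∠I = -132.2°.

I = 0.0436∠-132.2° A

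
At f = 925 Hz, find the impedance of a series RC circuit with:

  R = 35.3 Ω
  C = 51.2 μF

Step 1 — Angular frequency: ω = 2π·f = 2π·925 = 5812 rad/s.
Step 2 — Component impedances:
  R: Z = R = 35.3 Ω
  C: Z = 1/(jωC) = -j/(ω·C) = 0 - j3.361 Ω
Step 3 — Series combination: Z_total = R + C = 35.3 - j3.361 Ω = 35.46∠-5.4° Ω.

Z = 35.3 - j3.361 Ω = 35.46∠-5.4° Ω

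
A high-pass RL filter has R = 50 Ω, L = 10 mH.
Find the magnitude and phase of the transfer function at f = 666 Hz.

Step 1 — Angular frequency: ω = 2π·666 = 4185 rad/s.
Step 2 — Transfer function: H(jω) = jωL/(R + jωL).
Step 3 — Numerator jωL = j·41.85; denominator R + jωL = 50 + j41.85.
Step 4 — H = 0.4119 + j0.4922.
Step 5 — Magnitude: |H| = 0.6418 (-3.9 dB); phase: φ = 50.1°.

|H| = 0.6418 (-3.9 dB), φ = 50.1°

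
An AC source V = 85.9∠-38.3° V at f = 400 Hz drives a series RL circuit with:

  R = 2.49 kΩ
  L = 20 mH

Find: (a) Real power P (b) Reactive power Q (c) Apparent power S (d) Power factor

Step 1 — Angular frequency: ω = 2π·f = 2π·400 = 2513 rad/s.
Step 2 — Component impedances:
  R: Z = R = 2490 Ω
  L: Z = jωL = j·2513·0.02 = 0 + j50.27 Ω
Step 3 — Series combination: Z_total = R + L = 2490 + j50.27 Ω = 2491∠1.2° Ω.
Step 4 — Source phasor: V = 85.9∠-38.3° V = 67.41 - j53.24 V.
Step 5 — Current: I = V / Z = 0.02663 - j0.02192 A = 0.03449∠-39.5° A.
Step 6 — Complex power: S = V·I* = 2.962 + j0.0598 VA.
Step 7 — Real power: P = Re(S) = 2.962 W.
Step 8 — Reactive power: Q = Im(S) = 0.0598 VAR.
Step 9 — Apparent power: |S| = 2.963 VA.
Step 10 — Power factor: PF = P/|S| = 0.9998 (lagging).

(a) P = 2.962 W  (b) Q = 0.0598 VAR  (c) S = 2.963 VA  (d) PF = 0.9998 (lagging)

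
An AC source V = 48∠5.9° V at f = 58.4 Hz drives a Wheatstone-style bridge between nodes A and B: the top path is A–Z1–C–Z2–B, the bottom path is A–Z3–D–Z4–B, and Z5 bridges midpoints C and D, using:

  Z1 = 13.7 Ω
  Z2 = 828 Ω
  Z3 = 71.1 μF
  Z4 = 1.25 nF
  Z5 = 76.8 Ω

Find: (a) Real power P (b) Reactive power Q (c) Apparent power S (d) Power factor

Step 1 — Angular frequency: ω = 2π·f = 2π·58.4 = 366.9 rad/s.
Step 2 — Component impedances:
  Z1: Z = R = 13.7 Ω
  Z2: Z = R = 828 Ω
  Z3: Z = 1/(jωC) = -j/(ω·C) = 0 - j38.33 Ω
  Z4: Z = 1/(jωC) = -j/(ω·C) = 0 - j2.18e+06 Ω
  Z5: Z = R = 76.8 Ω
Step 3 — Bridge requires nodal analysis (the Z5 bridge couples midpoints C and D, so the two paths cannot be reduced to a simple series/parallel combination). Setting node B to ground and injecting 1 A at node A, the 3-node admittance system at A, C, D solves to V_A = Z_AB = 839.9 - j1.067 Ω = 839.9∠-0.1° Ω.
Step 4 — Source phasor: V = 48∠5.9° V = 47.75 + j4.934 V.
Step 5 — Current: I = V / Z = 0.05684 + j0.005946 A = 0.05715∠6.0° A.
Step 6 — Complex power: S = V·I* = 2.743 - j0.003484 VA.
Step 7 — Real power: P = Re(S) = 2.743 W.
Step 8 — Reactive power: Q = Im(S) = -0.003484 VAR.
Step 9 — Apparent power: |S| = 2.743 VA.
Step 10 — Power factor: PF = P/|S| = 1 (leading).

(a) P = 2.743 W  (b) Q = -0.003484 VAR  (c) S = 2.743 VA  (d) PF = 1 (leading)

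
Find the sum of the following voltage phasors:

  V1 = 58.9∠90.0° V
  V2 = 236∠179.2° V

Step 1 — Convert each phasor to rectangular form:
  V1 = 58.9·(cos(90.0°) + j·sin(90.0°)) = 0 + j58.9 V
  V2 = 236·(cos(179.2°) + j·sin(179.2°)) = -236 + j3.295 V
Step 2 — Sum components: V_total = -236 + j62.2 V.
Step 3 — Convert to polar: |V_total| = 244 V, ∠V_total = 165.2°.

V_total = 244∠165.2° V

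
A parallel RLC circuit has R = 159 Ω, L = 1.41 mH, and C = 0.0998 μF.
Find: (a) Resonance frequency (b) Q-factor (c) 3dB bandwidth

Step 1 — Resonance: ω₀ = 1/√(LC) = 1/√(0.00141·9.98e-08) = 8.43e+04 rad/s.
Step 2 — f₀ = ω₀/(2π) = 1.342e+04 Hz.
Step 3 — Parallel Q: Q = R/(ω₀L) = 159/(8.43e+04·0.00141) = 1.338.
Step 4 — Bandwidth: Δω = ω₀/Q = 6.302e+04 rad/s; BW = Δω/(2π) = 1.003e+04 Hz.

(a) f₀ = 1.342e+04 Hz  (b) Q = 1.338  (c) BW = 1.003e+04 Hz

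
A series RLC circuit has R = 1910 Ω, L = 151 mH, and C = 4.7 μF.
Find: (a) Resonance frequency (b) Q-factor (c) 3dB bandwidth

Step 1 — Resonance: ω₀ = 1/√(LC) = 1/√(0.151·4.7e-06) = 1187 rad/s.
Step 2 — f₀ = ω₀/(2π) = 188.9 Hz.
Step 3 — Series Q: Q = ω₀L/R = 1187·0.151/1910 = 0.09384.
Step 4 — Bandwidth: Δω = ω₀/Q = 1.265e+04 rad/s; BW = Δω/(2π) = 2013 Hz.

(a) f₀ = 188.9 Hz  (b) Q = 0.09384  (c) BW = 2013 Hz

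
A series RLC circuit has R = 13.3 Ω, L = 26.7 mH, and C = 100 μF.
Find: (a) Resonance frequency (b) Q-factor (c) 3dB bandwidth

Step 1 — Resonance: ω₀ = 1/√(LC) = 1/√(0.0267·0.0001) = 612 rad/s.
Step 2 — f₀ = ω₀/(2π) = 97.4 Hz.
Step 3 — Series Q: Q = ω₀L/R = 612·0.0267/13.3 = 1.229.
Step 4 — Bandwidth: Δω = ω₀/Q = 498.1 rad/s; BW = Δω/(2π) = 79.28 Hz.

(a) f₀ = 97.4 Hz  (b) Q = 1.229  (c) BW = 79.28 Hz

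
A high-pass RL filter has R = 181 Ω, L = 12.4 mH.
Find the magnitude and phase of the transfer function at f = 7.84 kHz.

Step 1 — Angular frequency: ω = 2π·7840 = 4.926e+04 rad/s.
Step 2 — Transfer function: H(jω) = jωL/(R + jωL).
Step 3 — Numerator jωL = j·610.8; denominator R + jωL = 181 + j610.8.
Step 4 — H = 0.9193 + j0.2724.
Step 5 — Magnitude: |H| = 0.9588 (-0.4 dB); phase: φ = 16.5°.

|H| = 0.9588 (-0.4 dB), φ = 16.5°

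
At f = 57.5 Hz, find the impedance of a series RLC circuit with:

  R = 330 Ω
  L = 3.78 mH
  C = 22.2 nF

Step 1 — Angular frequency: ω = 2π·f = 2π·57.5 = 361.3 rad/s.
Step 2 — Component impedances:
  R: Z = R = 330 Ω
  L: Z = jωL = j·361.3·0.00378 = 0 + j1.366 Ω
  C: Z = 1/(jωC) = -j/(ω·C) = 0 - j1.247e+05 Ω
Step 3 — Series combination: Z_total = R + L + C = 330 - j1.247e+05 Ω = 1.247e+05∠-89.8° Ω.

Z = 330 - j1.247e+05 Ω = 1.247e+05∠-89.8° Ω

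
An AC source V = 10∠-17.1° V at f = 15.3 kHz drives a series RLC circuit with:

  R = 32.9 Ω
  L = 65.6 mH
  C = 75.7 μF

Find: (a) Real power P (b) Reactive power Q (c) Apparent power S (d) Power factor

Step 1 — Angular frequency: ω = 2π·f = 2π·1.53e+04 = 9.613e+04 rad/s.
Step 2 — Component impedances:
  R: Z = R = 32.9 Ω
  L: Z = jωL = j·9.613e+04·0.0656 = 0 + j6306 Ω
  C: Z = 1/(jωC) = -j/(ω·C) = 0 - j0.1374 Ω
Step 3 — Series combination: Z_total = R + L + C = 32.9 + j6306 Ω = 6306∠89.7° Ω.
Step 4 — Source phasor: V = 10∠-17.1° V = 9.558 - j2.94 V.
Step 5 — Current: I = V / Z = -0.0004584 - j0.001518 A = 0.001586∠-106.8° A.
Step 6 — Complex power: S = V·I* = 8.273e-05 + j0.01586 VA.
Step 7 — Real power: P = Re(S) = 8.273e-05 W.
Step 8 — Reactive power: Q = Im(S) = 0.01586 VAR.
Step 9 — Apparent power: |S| = 0.01586 VA.
Step 10 — Power factor: PF = P/|S| = 0.005217 (lagging).

(a) P = 8.273e-05 W  (b) Q = 0.01586 VAR  (c) S = 0.01586 VA  (d) PF = 0.005217 (lagging)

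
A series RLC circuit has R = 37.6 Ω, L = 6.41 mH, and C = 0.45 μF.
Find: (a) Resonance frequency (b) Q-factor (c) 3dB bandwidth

Step 1 — Resonance: ω₀ = 1/√(LC) = 1/√(0.00641·4.5e-07) = 1.862e+04 rad/s.
Step 2 — f₀ = ω₀/(2π) = 2963 Hz.
Step 3 — Series Q: Q = ω₀L/R = 1.862e+04·0.00641/37.6 = 3.174.
Step 4 — Bandwidth: Δω = ω₀/Q = 5866 rad/s; BW = Δω/(2π) = 933.6 Hz.

(a) f₀ = 2963 Hz  (b) Q = 3.174  (c) BW = 933.6 Hz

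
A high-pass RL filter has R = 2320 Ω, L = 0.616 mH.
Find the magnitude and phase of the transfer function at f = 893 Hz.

Step 1 — Angular frequency: ω = 2π·893 = 5611 rad/s.
Step 2 — Transfer function: H(jω) = jωL/(R + jωL).
Step 3 — Numerator jωL = j·3.456; denominator R + jωL = 2320 + j3.456.
Step 4 — H = 2.219e-06 + j0.00149.
Step 5 — Magnitude: |H| = 0.00149 (-56.5 dB); phase: φ = 89.9°.

|H| = 0.00149 (-56.5 dB), φ = 89.9°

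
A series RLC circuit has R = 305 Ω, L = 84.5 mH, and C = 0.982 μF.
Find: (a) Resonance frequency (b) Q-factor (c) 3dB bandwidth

Step 1 — Resonance: ω₀ = 1/√(LC) = 1/√(0.0845·9.82e-07) = 3471 rad/s.
Step 2 — f₀ = ω₀/(2π) = 552.5 Hz.
Step 3 — Series Q: Q = ω₀L/R = 3471·0.0845/305 = 0.9618.
Step 4 — Bandwidth: Δω = ω₀/Q = 3609 rad/s; BW = Δω/(2π) = 574.5 Hz.

(a) f₀ = 552.5 Hz  (b) Q = 0.9618  (c) BW = 574.5 Hz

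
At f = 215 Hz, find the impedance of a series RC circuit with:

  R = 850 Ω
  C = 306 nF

Step 1 — Angular frequency: ω = 2π·f = 2π·215 = 1351 rad/s.
Step 2 — Component impedances:
  R: Z = R = 850 Ω
  C: Z = 1/(jωC) = -j/(ω·C) = 0 - j2419 Ω
Step 3 — Series combination: Z_total = R + C = 850 - j2419 Ω = 2564∠-70.6° Ω.

Z = 850 - j2419 Ω = 2564∠-70.6° Ω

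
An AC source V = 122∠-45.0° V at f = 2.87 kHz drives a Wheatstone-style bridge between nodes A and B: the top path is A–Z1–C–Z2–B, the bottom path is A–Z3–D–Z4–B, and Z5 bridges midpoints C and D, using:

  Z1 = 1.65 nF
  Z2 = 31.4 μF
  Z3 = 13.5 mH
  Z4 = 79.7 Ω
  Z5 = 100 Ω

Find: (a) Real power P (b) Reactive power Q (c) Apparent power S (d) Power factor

Step 1 — Angular frequency: ω = 2π·f = 2π·2870 = 1.803e+04 rad/s.
Step 2 — Component impedances:
  Z1: Z = 1/(jωC) = -j/(ω·C) = 0 - j3.361e+04 Ω
  Z2: Z = 1/(jωC) = -j/(ω·C) = 0 - j1.766 Ω
  Z3: Z = jωL = j·1.803e+04·0.0135 = 0 + j243.4 Ω
  Z4: Z = R = 79.7 Ω
  Z5: Z = R = 100 Ω
Step 3 — Bridge requires nodal analysis (the Z5 bridge couples midpoints C and D, so the two paths cannot be reduced to a simple series/parallel combination). Setting node B to ground and injecting 1 A at node A, the 3-node admittance system at A, C, D solves to V_A = Z_AB = 45.01 + j244.8 Ω = 248.9∠79.6° Ω.
Step 4 — Source phasor: V = 122∠-45.0° V = 86.27 - j86.27 V.
Step 5 — Current: I = V / Z = -0.2782 - j0.4035 A = 0.4901∠-124.6° A.
Step 6 — Complex power: S = V·I* = 10.81 + j58.81 VA.
Step 7 — Real power: P = Re(S) = 10.81 W.
Step 8 — Reactive power: Q = Im(S) = 58.81 VAR.
Step 9 — Apparent power: |S| = 59.79 VA.
Step 10 — Power factor: PF = P/|S| = 0.1808 (lagging).

(a) P = 10.81 W  (b) Q = 58.81 VAR  (c) S = 59.79 VA  (d) PF = 0.1808 (lagging)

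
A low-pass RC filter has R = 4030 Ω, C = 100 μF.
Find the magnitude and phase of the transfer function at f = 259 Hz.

Step 1 — Angular frequency: ω = 2π·259 = 1627 rad/s.
Step 2 — Transfer function: H(jω) = 1/(1 + jωRC).
Step 3 — Denominator: 1 + jωRC = 1 + j·1627·4030·0.0001 = 1 + j655.8.
Step 4 — H = 2.325e-06 - j0.001525.
Step 5 — Magnitude: |H| = 0.001525 (-56.3 dB); phase: φ = -89.9°.

|H| = 0.001525 (-56.3 dB), φ = -89.9°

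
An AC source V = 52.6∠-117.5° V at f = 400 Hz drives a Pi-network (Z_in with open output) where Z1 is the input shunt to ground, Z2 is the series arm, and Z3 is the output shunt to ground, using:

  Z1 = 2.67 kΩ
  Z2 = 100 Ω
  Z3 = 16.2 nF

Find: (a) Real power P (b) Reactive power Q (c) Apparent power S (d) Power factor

Step 1 — Angular frequency: ω = 2π·f = 2π·400 = 2513 rad/s.
Step 2 — Component impedances:
  Z1: Z = R = 2670 Ω
  Z2: Z = R = 100 Ω
  Z3: Z = 1/(jωC) = -j/(ω·C) = 0 - j2.456e+04 Ω
Step 3 — With open output, the series arm Z2 and the output shunt Z3 appear in series to ground: Z2 + Z3 = 100 - j2.456e+04 Ω.
Step 4 — Parallel with input shunt Z1: Z_in = Z1 || (Z2 + Z3) = 2638 - j286.6 Ω = 2653∠-6.2° Ω.
Step 5 — Source phasor: V = 52.6∠-117.5° V = -24.29 - j46.66 V.
Step 6 — Current: I = V / Z = -0.007201 - j0.01847 A = 0.01983∠-111.3° A.
Step 7 — Complex power: S = V·I* = 1.037 - j0.1126 VA.
Step 8 — Real power: P = Re(S) = 1.037 W.
Step 9 — Reactive power: Q = Im(S) = -0.1126 VAR.
Step 10 — Apparent power: |S| = 1.043 VA.
Step 11 — Power factor: PF = P/|S| = 0.9941 (leading).

(a) P = 1.037 W  (b) Q = -0.1126 VAR  (c) S = 1.043 VA  (d) PF = 0.9941 (leading)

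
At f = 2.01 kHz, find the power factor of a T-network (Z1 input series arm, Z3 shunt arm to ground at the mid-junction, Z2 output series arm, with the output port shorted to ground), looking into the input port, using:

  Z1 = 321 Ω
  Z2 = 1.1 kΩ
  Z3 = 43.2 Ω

Step 1 — Angular frequency: ω = 2π·f = 2π·2010 = 1.263e+04 rad/s.
Step 2 — Component impedances:
  Z1: Z = R = 321 Ω
  Z2: Z = R = 1100 Ω
  Z3: Z = R = 43.2 Ω
Step 3 — With the output port shorted to ground, the output series arm Z2 runs from the junction to ground; the shunt arm Z3 also runs from the junction to ground. They appear in parallel: Z3 || Z2 = 41.57 Ω.
Step 4 — Series with input arm Z1: Z_in = Z1 + (Z3 || Z2) = 362.6 Ω = 362.6∠0.0° Ω.
Step 5 — Power factor: PF = cos(φ) = Re(Z)/|Z| = 362.6/362.6 = 1.
Step 6 — Type: Im(Z) = 0 ⇒ unity (phase φ = 0.0°).

PF = 1 (unity, φ = 0.0°)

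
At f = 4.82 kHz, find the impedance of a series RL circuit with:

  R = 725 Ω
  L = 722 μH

Step 1 — Angular frequency: ω = 2π·f = 2π·4820 = 3.028e+04 rad/s.
Step 2 — Component impedances:
  R: Z = R = 725 Ω
  L: Z = jωL = j·3.028e+04·0.000722 = 0 + j21.87 Ω
Step 3 — Series combination: Z_total = R + L = 725 + j21.87 Ω = 725.3∠1.7° Ω.

Z = 725 + j21.87 Ω = 725.3∠1.7° Ω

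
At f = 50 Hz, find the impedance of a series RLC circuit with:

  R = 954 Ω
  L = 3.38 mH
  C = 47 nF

Step 1 — Angular frequency: ω = 2π·f = 2π·50 = 314.2 rad/s.
Step 2 — Component impedances:
  R: Z = R = 954 Ω
  L: Z = jωL = j·314.2·0.00338 = 0 + j1.062 Ω
  C: Z = 1/(jωC) = -j/(ω·C) = 0 - j6.773e+04 Ω
Step 3 — Series combination: Z_total = R + L + C = 954 - j6.772e+04 Ω = 6.773e+04∠-89.2° Ω.

Z = 954 - j6.772e+04 Ω = 6.773e+04∠-89.2° Ω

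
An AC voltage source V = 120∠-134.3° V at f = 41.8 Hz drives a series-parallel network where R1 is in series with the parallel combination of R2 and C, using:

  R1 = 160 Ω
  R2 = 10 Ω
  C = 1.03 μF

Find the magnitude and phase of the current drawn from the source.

Step 1 — Angular frequency: ω = 2π·f = 2π·41.8 = 262.6 rad/s.
Step 2 — Component impedances:
  R1: Z = R = 160 Ω
  R2: Z = R = 10 Ω
  C: Z = 1/(jωC) = -j/(ω·C) = 0 - j3697 Ω
Step 3 — Parallel branch: R2 || C = 1/(1/R2 + 1/C) = 10 - j0.02705 Ω.
Step 4 — Series with R1: Z_total = R1 + (R2 || C) = 170 - j0.02705 Ω = 170∠-0.0° Ω.
Step 5 — Source phasor: V = 120∠-134.3° V = -83.81 - j85.88 V.
Step 6 — Ohm's law: I = V / Z_total = (-83.81 - j85.88) / (170 - j0.02705) = -0.4929 - j0.5053 A.
Step 7 — Convert to polar: |I| = 0.7059 A, ∠I = -134.3°.

I = 0.7059∠-134.3° A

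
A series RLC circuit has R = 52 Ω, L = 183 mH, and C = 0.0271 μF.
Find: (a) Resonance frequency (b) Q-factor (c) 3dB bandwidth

Step 1 — Resonance: ω₀ = 1/√(LC) = 1/√(0.183·2.71e-08) = 1.42e+04 rad/s.
Step 2 — f₀ = ω₀/(2π) = 2260 Hz.
Step 3 — Series Q: Q = ω₀L/R = 1.42e+04·0.183/52 = 49.97.
Step 4 — Bandwidth: Δω = ω₀/Q = 284.2 rad/s; BW = Δω/(2π) = 45.22 Hz.

(a) f₀ = 2260 Hz  (b) Q = 49.97  (c) BW = 45.22 Hz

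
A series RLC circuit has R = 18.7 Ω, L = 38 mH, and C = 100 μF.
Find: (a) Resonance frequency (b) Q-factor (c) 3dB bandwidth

Step 1 — Resonance condition Im(Z)=0 gives ω₀ = 1/√(LC).
Step 2 — ω₀ = 1/√(0.038·0.0001) = 513 rad/s.
Step 3 — f₀ = ω₀/(2π) = 81.64 Hz.
Step 4 — Series Q: Q = ω₀L/R = 513·0.038/18.7 = 1.042.
Step 5 — 3dB bandwidth: Δω = ω₀/Q = 492.1 rad/s; BW = Δω/(2π) = 78.32 Hz.

(a) f₀ = 81.64 Hz  (b) Q = 1.042  (c) BW = 78.32 Hz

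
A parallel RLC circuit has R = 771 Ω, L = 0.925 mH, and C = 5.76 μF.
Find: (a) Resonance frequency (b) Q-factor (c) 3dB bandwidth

Step 1 — Resonance: ω₀ = 1/√(LC) = 1/√(0.000925·5.76e-06) = 1.37e+04 rad/s.
Step 2 — f₀ = ω₀/(2π) = 2180 Hz.
Step 3 — Parallel Q: Q = R/(ω₀L) = 771/(1.37e+04·0.000925) = 60.84.
Step 4 — Bandwidth: Δω = ω₀/Q = 225.2 rad/s; BW = Δω/(2π) = 35.84 Hz.

(a) f₀ = 2180 Hz  (b) Q = 60.84  (c) BW = 35.84 Hz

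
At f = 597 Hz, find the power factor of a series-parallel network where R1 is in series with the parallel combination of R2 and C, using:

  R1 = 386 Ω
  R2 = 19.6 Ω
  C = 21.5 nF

Step 1 — Angular frequency: ω = 2π·f = 2π·597 = 3751 rad/s.
Step 2 — Component impedances:
  R1: Z = R = 386 Ω
  R2: Z = R = 19.6 Ω
  C: Z = 1/(jωC) = -j/(ω·C) = 0 - j1.24e+04 Ω
Step 3 — Parallel branch: R2 || C = 1/(1/R2 + 1/C) = 19.6 - j0.03098 Ω.
Step 4 — Series with R1: Z_total = R1 + (R2 || C) = 405.6 - j0.03098 Ω = 405.6∠-0.0° Ω.
Step 5 — Power factor: PF = cos(φ) = Re(Z)/|Z| = 405.6/405.6 = 1.
Step 6 — Type: Im(Z) = -0.03098 ⇒ leading (phase φ = -0.0°).

PF = 1 (leading, φ = -0.0°)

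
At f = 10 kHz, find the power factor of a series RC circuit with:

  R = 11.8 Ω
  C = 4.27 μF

Step 1 — Angular frequency: ω = 2π·f = 2π·1e+04 = 6.283e+04 rad/s.
Step 2 — Component impedances:
  R: Z = R = 11.8 Ω
  C: Z = 1/(jωC) = -j/(ω·C) = 0 - j3.727 Ω
Step 3 — Series combination: Z_total = R + C = 11.8 - j3.727 Ω = 12.37∠-17.5° Ω.
Step 4 — Power factor: PF = cos(φ) = Re(Z)/|Z| = 11.8/12.3747 = 0.9536.
Step 5 — Type: Im(Z) = -3.727 ⇒ leading (phase φ = -17.5°).

PF = 0.9536 (leading, φ = -17.5°)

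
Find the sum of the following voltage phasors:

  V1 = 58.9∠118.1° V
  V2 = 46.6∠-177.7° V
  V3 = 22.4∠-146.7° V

Step 1 — Convert each phasor to rectangular form:
  V1 = 58.9·(cos(118.1°) + j·sin(118.1°)) = -27.74 + j51.96 V
  V2 = 46.6·(cos(-177.7°) + j·sin(-177.7°)) = -46.56 - j1.87 V
  V3 = 22.4·(cos(-146.7°) + j·sin(-146.7°)) = -18.72 - j12.3 V
Step 2 — Sum components: V_total = -93.03 + j37.79 V.
Step 3 — Convert to polar: |V_total| = 100.4 V, ∠V_total = 157.9°.

V_total = 100.4∠157.9° V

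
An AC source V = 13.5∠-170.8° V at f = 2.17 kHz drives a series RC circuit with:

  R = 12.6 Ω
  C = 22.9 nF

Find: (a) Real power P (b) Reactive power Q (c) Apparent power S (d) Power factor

Step 1 — Angular frequency: ω = 2π·f = 2π·2170 = 1.363e+04 rad/s.
Step 2 — Component impedances:
  R: Z = R = 12.6 Ω
  C: Z = 1/(jωC) = -j/(ω·C) = 0 - j3203 Ω
Step 3 — Series combination: Z_total = R + C = 12.6 - j3203 Ω = 3203∠-89.8° Ω.
Step 4 — Source phasor: V = 13.5∠-170.8° V = -13.33 - j2.158 V.
Step 5 — Current: I = V / Z = 0.0006575 - j0.004163 A = 0.004215∠-81.0° A.
Step 6 — Complex power: S = V·I* = 0.0002239 - j0.0569 VA.
Step 7 — Real power: P = Re(S) = 0.0002239 W.
Step 8 — Reactive power: Q = Im(S) = -0.0569 VAR.
Step 9 — Apparent power: |S| = 0.0569 VA.
Step 10 — Power factor: PF = P/|S| = 0.003934 (leading).

(a) P = 0.0002239 W  (b) Q = -0.0569 VAR  (c) S = 0.0569 VA  (d) PF = 0.003934 (leading)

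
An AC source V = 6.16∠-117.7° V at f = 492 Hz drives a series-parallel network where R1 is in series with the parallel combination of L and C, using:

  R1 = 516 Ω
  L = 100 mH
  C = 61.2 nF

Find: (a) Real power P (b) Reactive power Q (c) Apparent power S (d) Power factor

Step 1 — Angular frequency: ω = 2π·f = 2π·492 = 3091 rad/s.
Step 2 — Component impedances:
  R1: Z = R = 516 Ω
  L: Z = jωL = j·3091·0.1 = 0 + j309.1 Ω
  C: Z = 1/(jωC) = -j/(ω·C) = 0 - j5286 Ω
Step 3 — Parallel branch: L || C = 1/(1/L + 1/C) = 0 + j328.3 Ω.
Step 4 — Series with R1: Z_total = R1 + (L || C) = 516 + j328.3 Ω = 611.6∠32.5° Ω.
Step 5 — Source phasor: V = 6.16∠-117.7° V = -2.863 - j5.454 V.
Step 6 — Current: I = V / Z = -0.008737 - j0.00501 A = 0.01007∠-150.2° A.
Step 7 — Complex power: S = V·I* = 0.05234 + j0.03331 VA.
Step 8 — Real power: P = Re(S) = 0.05234 W.
Step 9 — Reactive power: Q = Im(S) = 0.03331 VAR.
Step 10 — Apparent power: |S| = 0.06204 VA.
Step 11 — Power factor: PF = P/|S| = 0.8437 (lagging).

(a) P = 0.05234 W  (b) Q = 0.03331 VAR  (c) S = 0.06204 VA  (d) PF = 0.8437 (lagging)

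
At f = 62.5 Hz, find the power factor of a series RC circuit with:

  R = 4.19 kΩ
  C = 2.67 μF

Step 1 — Angular frequency: ω = 2π·f = 2π·62.5 = 392.7 rad/s.
Step 2 — Component impedances:
  R: Z = R = 4190 Ω
  C: Z = 1/(jωC) = -j/(ω·C) = 0 - j953.7 Ω
Step 3 — Series combination: Z_total = R + C = 4190 - j953.7 Ω = 4297∠-12.8° Ω.
Step 4 — Power factor: PF = cos(φ) = Re(Z)/|Z| = 4190/4297 = 0.9751.
Step 5 — Type: Im(Z) = -953.7 ⇒ leading (phase φ = -12.8°).

PF = 0.9751 (leading, φ = -12.8°)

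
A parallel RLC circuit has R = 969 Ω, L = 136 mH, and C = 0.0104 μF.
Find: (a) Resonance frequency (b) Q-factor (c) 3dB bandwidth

Step 1 — Resonance: ω₀ = 1/√(LC) = 1/√(0.136·1.04e-08) = 2.659e+04 rad/s.
Step 2 — f₀ = ω₀/(2π) = 4232 Hz.
Step 3 — Parallel Q: Q = R/(ω₀L) = 969/(2.659e+04·0.136) = 0.268.
Step 4 — Bandwidth: Δω = ω₀/Q = 9.923e+04 rad/s; BW = Δω/(2π) = 1.579e+04 Hz.

(a) f₀ = 4232 Hz  (b) Q = 0.268  (c) BW = 1.579e+04 Hz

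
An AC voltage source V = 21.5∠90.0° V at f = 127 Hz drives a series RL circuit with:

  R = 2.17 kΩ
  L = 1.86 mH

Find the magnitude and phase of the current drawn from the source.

Step 1 — Angular frequency: ω = 2π·f = 2π·127 = 798 rad/s.
Step 2 — Component impedances:
  R: Z = R = 2170 Ω
  L: Z = jωL = j·798·0.00186 = 0 + j1.484 Ω
Step 3 — Series combination: Z_total = R + L = 2170 + j1.484 Ω = 2170∠0.0° Ω.
Step 4 — Source phasor: V = 21.5∠90.0° V = 0 + j21.5 V.
Step 5 — Ohm's law: I = V / Z_total = (0 + j21.5) / (2170 + j1.484) = 6.777e-06 + j0.009908 A.
Step 6 — Convert to polar: |I| = 0.009908 A, ∠I = 90.0°.

I = 0.009908∠90.0° A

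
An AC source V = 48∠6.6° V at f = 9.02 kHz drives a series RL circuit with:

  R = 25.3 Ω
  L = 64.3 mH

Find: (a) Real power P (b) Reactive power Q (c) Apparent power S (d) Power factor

Step 1 — Angular frequency: ω = 2π·f = 2π·9020 = 5.667e+04 rad/s.
Step 2 — Component impedances:
  R: Z = R = 25.3 Ω
  L: Z = jωL = j·5.667e+04·0.0643 = 0 + j3644 Ω
Step 3 — Series combination: Z_total = R + L = 25.3 + j3644 Ω = 3644∠89.6° Ω.
Step 4 — Source phasor: V = 48∠6.6° V = 47.68 + j5.517 V.
Step 5 — Current: I = V / Z = 0.001605 - j0.01307 A = 0.01317∠-83.0° A.
Step 6 — Complex power: S = V·I* = 0.004389 + j0.6322 VA.
Step 7 — Real power: P = Re(S) = 0.004389 W.
Step 8 — Reactive power: Q = Im(S) = 0.6322 VAR.
Step 9 — Apparent power: |S| = 0.6322 VA.
Step 10 — Power factor: PF = P/|S| = 0.006942 (lagging).

(a) P = 0.004389 W  (b) Q = 0.6322 VAR  (c) S = 0.6322 VA  (d) PF = 0.006942 (lagging)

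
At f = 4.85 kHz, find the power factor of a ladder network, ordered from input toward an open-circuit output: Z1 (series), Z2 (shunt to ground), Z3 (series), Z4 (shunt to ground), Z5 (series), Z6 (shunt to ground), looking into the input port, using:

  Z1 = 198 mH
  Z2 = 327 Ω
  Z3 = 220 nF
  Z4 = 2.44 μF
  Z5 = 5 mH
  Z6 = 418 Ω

Step 1 — Angular frequency: ω = 2π·f = 2π·4850 = 3.047e+04 rad/s.
Step 2 — Component impedances:
  Z1: Z = jωL = j·3.047e+04·0.198 = 0 + j6034 Ω
  Z2: Z = R = 327 Ω
  Z3: Z = 1/(jωC) = -j/(ω·C) = 0 - j149.2 Ω
  Z4: Z = 1/(jωC) = -j/(ω·C) = 0 - j13.45 Ω
  Z5: Z = jωL = j·3.047e+04·0.005 = 0 + j152.4 Ω
  Z6: Z = R = 418 Ω
Step 3 — Ladder network (open output): work backward from the far end, alternating series and parallel combinations. Z_in = 65.1 + j5904 Ω = 5904∠89.4° Ω.
Step 4 — Power factor: PF = cos(φ) = Re(Z)/|Z| = 65.1/5904 = 0.01103.
Step 5 — Type: Im(Z) = 5904 ⇒ lagging (phase φ = 89.4°).

PF = 0.01103 (lagging, φ = 89.4°)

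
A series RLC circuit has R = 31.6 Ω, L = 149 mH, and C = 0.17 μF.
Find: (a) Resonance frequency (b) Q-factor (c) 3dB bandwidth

Step 1 — Resonance condition Im(Z)=0 gives ω₀ = 1/√(LC).
Step 2 — ω₀ = 1/√(0.149·1.7e-07) = 6283 rad/s.
Step 3 — f₀ = ω₀/(2π) = 1000 Hz.
Step 4 — Series Q: Q = ω₀L/R = 6283·0.149/31.6 = 29.63.
Step 5 — 3dB bandwidth: Δω = ω₀/Q = 212.1 rad/s; BW = Δω/(2π) = 33.75 Hz.

(a) f₀ = 1000 Hz  (b) Q = 29.63  (c) BW = 33.75 Hz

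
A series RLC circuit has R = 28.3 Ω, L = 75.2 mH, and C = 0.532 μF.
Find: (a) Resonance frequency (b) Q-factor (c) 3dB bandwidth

Step 1 — Resonance: ω₀ = 1/√(LC) = 1/√(0.0752·5.32e-07) = 5000 rad/s.
Step 2 — f₀ = ω₀/(2π) = 795.7 Hz.
Step 3 — Series Q: Q = ω₀L/R = 5000·0.0752/28.3 = 13.29.
Step 4 — Bandwidth: Δω = ω₀/Q = 376.3 rad/s; BW = Δω/(2π) = 59.89 Hz.

(a) f₀ = 795.7 Hz  (b) Q = 13.29  (c) BW = 59.89 Hz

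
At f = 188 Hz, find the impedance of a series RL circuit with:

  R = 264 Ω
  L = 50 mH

Step 1 — Angular frequency: ω = 2π·f = 2π·188 = 1181 rad/s.
Step 2 — Component impedances:
  R: Z = R = 264 Ω
  L: Z = jωL = j·1181·0.05 = 0 + j59.06 Ω
Step 3 — Series combination: Z_total = R + L = 264 + j59.06 Ω = 270.5∠12.6° Ω.

Z = 264 + j59.06 Ω = 270.5∠12.6° Ω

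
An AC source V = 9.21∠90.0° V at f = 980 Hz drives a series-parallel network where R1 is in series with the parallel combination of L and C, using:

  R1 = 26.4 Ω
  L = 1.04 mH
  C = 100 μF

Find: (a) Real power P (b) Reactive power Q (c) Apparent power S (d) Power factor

Step 1 — Angular frequency: ω = 2π·f = 2π·980 = 6158 rad/s.
Step 2 — Component impedances:
  R1: Z = R = 26.4 Ω
  L: Z = jωL = j·6158·0.00104 = 0 + j6.404 Ω
  C: Z = 1/(jωC) = -j/(ω·C) = 0 - j1.624 Ω
Step 3 — Parallel branch: L || C = 1/(1/L + 1/C) = 0 - j2.176 Ω.
Step 4 — Series with R1: Z_total = R1 + (L || C) = 26.4 - j2.176 Ω = 26.49∠-4.7° Ω.
Step 5 — Source phasor: V = 9.21∠90.0° V = 0 + j9.21 V.
Step 6 — Current: I = V / Z = -0.02856 + j0.3465 A = 0.3477∠94.7° A.
Step 7 — Complex power: S = V·I* = 3.191 - j0.263 VA.
Step 8 — Real power: P = Re(S) = 3.191 W.
Step 9 — Reactive power: Q = Im(S) = -0.263 VAR.
Step 10 — Apparent power: |S| = 3.202 VA.
Step 11 — Power factor: PF = P/|S| = 0.9966 (leading).

(a) P = 3.191 W  (b) Q = -0.263 VAR  (c) S = 3.202 VA  (d) PF = 0.9966 (leading)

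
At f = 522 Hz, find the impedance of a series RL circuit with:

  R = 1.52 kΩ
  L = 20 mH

Step 1 — Angular frequency: ω = 2π·f = 2π·522 = 3280 rad/s.
Step 2 — Component impedances:
  R: Z = R = 1520 Ω
  L: Z = jωL = j·3280·0.02 = 0 + j65.6 Ω
Step 3 — Series combination: Z_total = R + L = 1520 + j65.6 Ω = 1521∠2.5° Ω.

Z = 1520 + j65.6 Ω = 1521∠2.5° Ω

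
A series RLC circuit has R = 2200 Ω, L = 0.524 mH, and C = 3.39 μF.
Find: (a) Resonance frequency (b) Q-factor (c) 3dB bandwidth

Step 1 — Resonance: ω₀ = 1/√(LC) = 1/√(0.000524·3.39e-06) = 2.373e+04 rad/s.
Step 2 — f₀ = ω₀/(2π) = 3776 Hz.
Step 3 — Series Q: Q = ω₀L/R = 2.373e+04·0.000524/2200 = 0.005651.
Step 4 — Bandwidth: Δω = ω₀/Q = 4.198e+06 rad/s; BW = Δω/(2π) = 6.682e+05 Hz.

(a) f₀ = 3776 Hz  (b) Q = 0.005651  (c) BW = 6.682e+05 Hz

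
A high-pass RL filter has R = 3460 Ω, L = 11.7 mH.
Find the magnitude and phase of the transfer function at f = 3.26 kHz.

Step 1 — Angular frequency: ω = 2π·3260 = 2.048e+04 rad/s.
Step 2 — Transfer function: H(jω) = jωL/(R + jωL).
Step 3 — Numerator jωL = j·239.7; denominator R + jωL = 3460 + j239.7.
Step 4 — H = 0.004775 + j0.06893.
Step 5 — Magnitude: |H| = 0.0691 (-23.2 dB); phase: φ = 86.0°.

|H| = 0.0691 (-23.2 dB), φ = 86.0°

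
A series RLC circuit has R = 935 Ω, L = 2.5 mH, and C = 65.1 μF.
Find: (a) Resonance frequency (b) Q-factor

Step 1 — Resonance condition Im(Z)=0 gives ω₀ = 1/√(LC).
Step 2 — ω₀ = 1/√(0.0025·6.51e-05) = 2479 rad/s.
Step 3 — f₀ = ω₀/(2π) = 394.5 Hz.
Step 4 — Series Q: Q = ω₀L/R = 2479·0.0025/935 = 0.006628.

(a) f₀ = 394.5 Hz  (b) Q = 0.006628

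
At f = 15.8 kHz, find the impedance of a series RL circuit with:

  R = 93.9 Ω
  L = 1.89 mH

Step 1 — Angular frequency: ω = 2π·f = 2π·1.58e+04 = 9.927e+04 rad/s.
Step 2 — Component impedances:
  R: Z = R = 93.9 Ω
  L: Z = jωL = j·9.927e+04·0.00189 = 0 + j187.6 Ω
Step 3 — Series combination: Z_total = R + L = 93.9 + j187.6 Ω = 209.8∠63.4° Ω.

Z = 93.9 + j187.6 Ω = 209.8∠63.4° Ω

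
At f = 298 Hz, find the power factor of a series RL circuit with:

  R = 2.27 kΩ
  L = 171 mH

Step 1 — Angular frequency: ω = 2π·f = 2π·298 = 1872 rad/s.
Step 2 — Component impedances:
  R: Z = R = 2270 Ω
  L: Z = jωL = j·1872·0.171 = 0 + j320.2 Ω
Step 3 — Series combination: Z_total = R + L = 2270 + j320.2 Ω = 2292∠8.0° Ω.
Step 4 — Power factor: PF = cos(φ) = Re(Z)/|Z| = 2270/2292.5 = 0.9902.
Step 5 — Type: Im(Z) = 320.2 ⇒ lagging (phase φ = 8.0°).

PF = 0.9902 (lagging, φ = 8.0°)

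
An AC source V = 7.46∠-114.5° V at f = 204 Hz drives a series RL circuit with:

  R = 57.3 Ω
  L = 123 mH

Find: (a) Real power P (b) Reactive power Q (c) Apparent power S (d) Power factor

Step 1 — Angular frequency: ω = 2π·f = 2π·204 = 1282 rad/s.
Step 2 — Component impedances:
  R: Z = R = 57.3 Ω
  L: Z = jωL = j·1282·0.123 = 0 + j157.7 Ω
Step 3 — Series combination: Z_total = R + L = 57.3 + j157.7 Ω = 167.7∠70.0° Ω.
Step 4 — Source phasor: V = 7.46∠-114.5° V = -3.094 - j6.788 V.
Step 5 — Current: I = V / Z = -0.04433 + j0.00351 A = 0.04447∠175.5° A.
Step 6 — Complex power: S = V·I* = 0.1133 + j0.3118 VA.
Step 7 — Real power: P = Re(S) = 0.1133 W.
Step 8 — Reactive power: Q = Im(S) = 0.3118 VAR.
Step 9 — Apparent power: |S| = 0.3318 VA.
Step 10 — Power factor: PF = P/|S| = 0.3416 (lagging).

(a) P = 0.1133 W  (b) Q = 0.3118 VAR  (c) S = 0.3318 VA  (d) PF = 0.3416 (lagging)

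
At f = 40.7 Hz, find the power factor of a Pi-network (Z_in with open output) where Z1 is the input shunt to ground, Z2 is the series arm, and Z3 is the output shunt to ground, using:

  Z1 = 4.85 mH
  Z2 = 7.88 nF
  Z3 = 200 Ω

Step 1 — Angular frequency: ω = 2π·f = 2π·40.7 = 255.7 rad/s.
Step 2 — Component impedances:
  Z1: Z = jωL = j·255.7·0.00485 = 0 + j1.24 Ω
  Z2: Z = 1/(jωC) = -j/(ω·C) = 0 - j4.962e+05 Ω
  Z3: Z = R = 200 Ω
Step 3 — With open output, the series arm Z2 and the output shunt Z3 appear in series to ground: Z2 + Z3 = 200 - j4.962e+05 Ω.
Step 4 — Parallel with input shunt Z1: Z_in = Z1 || (Z2 + Z3) = 1.249e-09 + j1.24 Ω = 1.24∠90.0° Ω.
Step 5 — Power factor: PF = cos(φ) = Re(Z)/|Z| = 1.249e-09/1.24 = 1.007e-09.
Step 6 — Type: Im(Z) = 1.24 ⇒ lagging (phase φ = 90.0°).

PF = 1.007e-09 (lagging, φ = 90.0°)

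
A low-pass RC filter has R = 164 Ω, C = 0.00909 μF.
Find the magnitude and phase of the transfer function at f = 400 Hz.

Step 1 — Angular frequency: ω = 2π·400 = 2513 rad/s.
Step 2 — Transfer function: H(jω) = 1/(1 + jωRC).
Step 3 — Denominator: 1 + jωRC = 1 + j·2513·164·9.09e-09 = 1 + j0.003747.
Step 4 — H = 1 - j0.003747.
Step 5 — Magnitude: |H| = 1 (-0.0 dB); phase: φ = -0.2°.

|H| = 1 (-0.0 dB), φ = -0.2°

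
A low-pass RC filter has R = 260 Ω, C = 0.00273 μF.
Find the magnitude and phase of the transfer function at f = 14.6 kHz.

Step 1 — Angular frequency: ω = 2π·1.46e+04 = 9.173e+04 rad/s.
Step 2 — Transfer function: H(jω) = 1/(1 + jωRC).
Step 3 — Denominator: 1 + jωRC = 1 + j·9.173e+04·260·2.73e-09 = 1 + j0.06511.
Step 4 — H = 0.9958 - j0.06484.
Step 5 — Magnitude: |H| = 0.9979 (-0.0 dB); phase: φ = -3.7°.

|H| = 0.9979 (-0.0 dB), φ = -3.7°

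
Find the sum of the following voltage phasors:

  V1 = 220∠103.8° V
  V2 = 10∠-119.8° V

Step 1 — Convert each phasor to rectangular form:
  V1 = 220·(cos(103.8°) + j·sin(103.8°)) = -52.48 + j213.6 V
  V2 = 10·(cos(-119.8°) + j·sin(-119.8°)) = -4.97 - j8.678 V
Step 2 — Sum components: V_total = -57.45 + j205 V.
Step 3 — Convert to polar: |V_total| = 212.9 V, ∠V_total = 105.7°.

V_total = 212.9∠105.7° V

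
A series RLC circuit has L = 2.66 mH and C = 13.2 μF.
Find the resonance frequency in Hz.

Step 1 — Resonance condition Im(Z)=0 gives ω₀ = 1/√(LC).
Step 2 — ω₀ = 1/√(0.00266·1.32e-05) = 5337 rad/s.
Step 3 — f₀ = ω₀/(2π) = 849.4 Hz.

f₀ = 849.4 Hz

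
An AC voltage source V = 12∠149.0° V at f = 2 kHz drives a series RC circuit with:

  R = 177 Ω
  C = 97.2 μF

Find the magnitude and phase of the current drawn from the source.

Step 1 — Angular frequency: ω = 2π·f = 2π·2000 = 1.257e+04 rad/s.
Step 2 — Component impedances:
  R: Z = R = 177 Ω
  C: Z = 1/(jωC) = -j/(ω·C) = 0 - j0.8187 Ω
Step 3 — Series combination: Z_total = R + C = 177 - j0.8187 Ω = 177∠-0.3° Ω.
Step 4 — Source phasor: V = 12∠149.0° V = -10.29 + j6.18 V.
Step 5 — Ohm's law: I = V / Z_total = (-10.29 + j6.18) / (177 - j0.8187) = -0.05827 + j0.03465 A.
Step 6 — Convert to polar: |I| = 0.0678 A, ∠I = 149.3°.

I = 0.0678∠149.3° A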